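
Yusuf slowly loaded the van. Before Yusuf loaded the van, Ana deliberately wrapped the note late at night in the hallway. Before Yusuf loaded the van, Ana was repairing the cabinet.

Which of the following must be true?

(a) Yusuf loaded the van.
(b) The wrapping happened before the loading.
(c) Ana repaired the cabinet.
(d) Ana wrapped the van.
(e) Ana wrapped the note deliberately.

(a) Entailed — the original entails any weakening of itself; this just drops 'slowly'.
(b) Entailed — the narrative places the wrapping before the loading.
(c) Not entailed — 'was repairing' is progressive on an accomplishment; it does not entail the completed 'repaired'.
(d) Not entailed — Ana wrapped the note, not the van; the van belongs to the loading event.
(e) Entailed — dropping 'late at night', 'in the hallway' leaves a sub-description the original still satisfies.

(a), (b), (e)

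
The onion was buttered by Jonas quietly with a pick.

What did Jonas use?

a pick

'with a pick' marks the instrument of the buttering event.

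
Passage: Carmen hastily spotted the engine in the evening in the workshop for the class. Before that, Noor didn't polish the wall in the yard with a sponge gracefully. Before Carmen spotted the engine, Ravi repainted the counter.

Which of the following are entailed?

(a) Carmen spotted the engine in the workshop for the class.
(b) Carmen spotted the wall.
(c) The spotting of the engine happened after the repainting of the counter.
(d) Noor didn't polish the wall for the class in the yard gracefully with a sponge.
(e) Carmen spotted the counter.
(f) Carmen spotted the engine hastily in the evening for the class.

(a), (c), (d), (f)

(a) Entailed — the original entails any weakening of itself; this just drops 'hastily', 'in the evening'.
(b) Not entailed — Carmen spotted the engine, not the wall; the wall belongs to the polishing event.
(c) Entailed — the narrative places the repainting before the spotting.
(d) Entailed — under negation, adding a further restriction is entailed: if no such polishing event occurred, none occurred for the class either.
(e) Not entailed — Carmen spotted the engine, not the counter; the counter belongs to the repainting event.
(f) Entailed — this follows by dropping conjuncts from the spotting event's description.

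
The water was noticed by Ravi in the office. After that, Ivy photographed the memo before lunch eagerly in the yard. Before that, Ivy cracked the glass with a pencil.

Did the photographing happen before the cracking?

no

The narrative orders the cracking before the photographing.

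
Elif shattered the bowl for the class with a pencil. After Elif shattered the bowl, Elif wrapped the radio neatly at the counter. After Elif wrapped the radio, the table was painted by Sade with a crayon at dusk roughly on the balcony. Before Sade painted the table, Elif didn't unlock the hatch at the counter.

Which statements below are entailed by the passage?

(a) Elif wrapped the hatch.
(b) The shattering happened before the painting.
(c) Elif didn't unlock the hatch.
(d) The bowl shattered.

(b), (d)

(a) Not entailed — Elif wrapped the radio, not the hatch; the hatch belongs to the unlocking event.
(b) Entailed — the narrative places the shattering before the painting.
(c) Not entailed — dropping 'at the counter' under negation is not valid — the original leaves open that Elif unlocked the hatch some other way.
(d) Entailed — 'Elif shattered the bowl' is causative; it entails the inchoative 'the bowl shattered'.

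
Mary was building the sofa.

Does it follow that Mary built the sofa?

'was building' is progressive; for an accomplishment like 'build the sofa', it doesn't entail completion.

no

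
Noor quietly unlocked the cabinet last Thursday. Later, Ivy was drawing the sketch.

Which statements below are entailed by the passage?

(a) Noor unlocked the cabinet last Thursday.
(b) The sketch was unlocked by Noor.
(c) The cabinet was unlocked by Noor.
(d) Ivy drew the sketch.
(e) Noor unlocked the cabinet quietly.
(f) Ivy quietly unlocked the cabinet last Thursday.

(a) Entailed — every conjunct here is already in the original unlocking event.
(b) Not entailed — Noor unlocked the cabinet, not the sketch; the sketch belongs to the drawing event.
(c) Entailed — dropping 'quietly', 'last Thursday' leaves a sub-description the original still satisfies.
(d) Not entailed — 'was drawing' is progressive on an accomplishment; it does not entail the completed 'drew'.
(e) Entailed — this follows by dropping conjuncts from the unlocking event's description.
(f) Not entailed — the passage has Noor unlocking the cabinet, not Ivy.

(a), (c), (e)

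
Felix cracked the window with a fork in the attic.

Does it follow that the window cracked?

yes

'Felix cracked the window' is the causative; it entails the inchoative 'the window cracked'.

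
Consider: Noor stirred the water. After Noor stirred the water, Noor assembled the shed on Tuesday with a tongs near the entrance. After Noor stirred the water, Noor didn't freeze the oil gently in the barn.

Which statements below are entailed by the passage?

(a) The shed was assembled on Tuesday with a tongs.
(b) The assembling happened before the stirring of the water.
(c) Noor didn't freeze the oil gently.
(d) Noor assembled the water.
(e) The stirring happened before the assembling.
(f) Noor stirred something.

(a), (e), (f)

(a) Entailed — the original entails any weakening of itself; this just drops 'near the entrance' and generalizes the agent.
(b) Not entailed — the narrative places the stirring before the assembling, not after.
(c) Not entailed — dropping 'in the barn' under negation is not valid — the original leaves open that Noor froze the oil some other way.
(d) Not entailed — Noor assembled the shed, not the water; the water belongs to the stirring event.
(e) Entailed — the narrative places the stirring before the assembling.
(f) Entailed — the original entails any weakening of itself; this just generalizes the patient.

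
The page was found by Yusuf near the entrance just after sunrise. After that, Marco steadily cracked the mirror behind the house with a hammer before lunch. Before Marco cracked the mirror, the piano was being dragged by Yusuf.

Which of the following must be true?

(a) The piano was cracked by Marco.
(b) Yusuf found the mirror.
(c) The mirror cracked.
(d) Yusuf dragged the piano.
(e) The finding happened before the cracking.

(a) Not entailed — Marco cracked the mirror, not the piano; the piano belongs to the dragging event.
(b) Not entailed — Yusuf found the page, not the mirror; the mirror belongs to the cracking event.
(c) Entailed — 'Marco cracked the mirror' is causative; it entails the inchoative 'the mirror cracked'.
(d) Entailed — 'drag' is an activity; 'was dragging' entails that some dragging happened, so 'dragged' holds.
(e) Entailed — the narrative places the finding before the cracking.

(c), (d), (e)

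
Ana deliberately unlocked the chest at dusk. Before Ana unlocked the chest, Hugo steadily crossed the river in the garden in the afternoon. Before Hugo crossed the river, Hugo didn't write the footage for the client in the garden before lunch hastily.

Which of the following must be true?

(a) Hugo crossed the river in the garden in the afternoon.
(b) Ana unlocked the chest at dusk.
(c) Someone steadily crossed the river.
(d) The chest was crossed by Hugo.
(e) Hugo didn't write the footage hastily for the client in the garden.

(a) Entailed — dropping 'steadily' leaves a sub-description the original still satisfies.
(b) Entailed — dropping 'deliberately' leaves a sub-description the original still satisfies.
(c) Entailed — dropping 'in the garden', 'in the afternoon' and generalizing the agent leaves a sub-description the original still satisfies.
(d) Not entailed — Hugo crossed the river, not the chest; the chest belongs to the unlocking event.
(e) Not entailed — dropping 'before lunch' under negation is not valid — the original leaves open that Hugo wrote the footage some other way.

(a), (b), (c)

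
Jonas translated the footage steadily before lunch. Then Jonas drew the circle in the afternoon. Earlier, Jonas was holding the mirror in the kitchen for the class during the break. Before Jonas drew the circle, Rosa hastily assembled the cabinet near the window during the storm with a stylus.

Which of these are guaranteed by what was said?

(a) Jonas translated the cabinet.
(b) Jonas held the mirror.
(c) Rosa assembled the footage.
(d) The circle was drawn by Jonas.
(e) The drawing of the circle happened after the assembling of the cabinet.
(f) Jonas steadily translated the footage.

(a) Not entailed — Jonas translated the footage, not the cabinet; the cabinet belongs to the assembling event.
(b) Entailed — 'hold' is an activity; 'was holding' entails that some holding happened, so 'held' holds.
(c) Not entailed — Rosa assembled the cabinet, not the footage; the footage belongs to the translating event.
(d) Entailed — this follows by dropping conjuncts from the drawing event's description.
(e) Entailed — the narrative places the assembling before the drawing.
(f) Entailed — this follows by dropping conjuncts from the translating event's description.

(b), (d), (e), (f)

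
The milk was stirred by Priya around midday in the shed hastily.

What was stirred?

the milk

'the milk' marks the patient of the stirring event.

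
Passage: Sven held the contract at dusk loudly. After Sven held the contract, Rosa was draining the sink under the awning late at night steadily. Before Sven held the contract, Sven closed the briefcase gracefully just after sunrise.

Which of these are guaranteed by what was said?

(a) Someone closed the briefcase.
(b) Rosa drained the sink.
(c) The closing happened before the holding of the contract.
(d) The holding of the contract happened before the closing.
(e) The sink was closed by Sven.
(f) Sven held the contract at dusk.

(a) Entailed — every conjunct here is already in the original closing event.
(b) Not entailed — 'was draining' is progressive on an accomplishment; it does not entail the completed 'drained'.
(c) Entailed — the narrative places the closing before the holding.
(d) Not entailed — the narrative places the closing before the holding, not after.
(e) Not entailed — Sven closed the briefcase, not the sink; the sink belongs to the draining event.
(f) Entailed — dropping 'loudly' leaves a sub-description the original still satisfies.

(a), (c), (f)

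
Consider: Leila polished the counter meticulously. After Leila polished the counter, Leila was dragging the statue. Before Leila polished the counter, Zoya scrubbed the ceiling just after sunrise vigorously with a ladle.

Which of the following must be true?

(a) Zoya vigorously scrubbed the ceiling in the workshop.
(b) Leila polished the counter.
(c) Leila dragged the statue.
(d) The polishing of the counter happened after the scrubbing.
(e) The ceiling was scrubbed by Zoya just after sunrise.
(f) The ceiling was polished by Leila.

(a) Not entailed — 'in the workshop' adds information not in the original event.
(b) Entailed — dropping 'meticulously' leaves a sub-description the original still satisfies.
(c) Entailed — 'drag' is an activity; 'was dragging' entails that some dragging happened, so 'dragged' holds.
(d) Entailed — the narrative places the scrubbing before the polishing.
(e) Entailed — this follows by dropping conjuncts from the scrubbing event's description.
(f) Not entailed — Leila polished the counter, not the ceiling; the ceiling belongs to the scrubbing event.

(b), (c), (d), (e)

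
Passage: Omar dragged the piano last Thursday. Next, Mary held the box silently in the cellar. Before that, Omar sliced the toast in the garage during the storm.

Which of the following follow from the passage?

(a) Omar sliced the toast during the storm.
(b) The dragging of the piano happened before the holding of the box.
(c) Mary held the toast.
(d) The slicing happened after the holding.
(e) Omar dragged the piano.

(a), (b), (e)

(a) Entailed — this follows by dropping conjuncts from the slicing event's description.
(b) Entailed — the narrative places the dragging before the holding.
(c) Not entailed — Mary held the box, not the toast; the toast belongs to the slicing event.
(d) Not entailed — the narrative places the slicing before the holding, not after.
(e) Entailed — every conjunct here is already in the original dragging event.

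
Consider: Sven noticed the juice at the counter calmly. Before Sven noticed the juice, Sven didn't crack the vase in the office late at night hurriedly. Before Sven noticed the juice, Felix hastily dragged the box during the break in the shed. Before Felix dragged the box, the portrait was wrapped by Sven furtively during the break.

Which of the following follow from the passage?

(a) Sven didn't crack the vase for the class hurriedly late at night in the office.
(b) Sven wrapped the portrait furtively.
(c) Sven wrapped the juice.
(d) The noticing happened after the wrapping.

(a), (b), (d)

(a) Entailed — under negation, adding a further restriction is entailed: if no such cracking event occurred, none occurred for the class either.
(b) Entailed — every conjunct here is already in the original wrapping event.
(c) Not entailed — Sven wrapped the portrait, not the juice; the juice belongs to the noticing event.
(d) Entailed — the narrative places the wrapping before the noticing.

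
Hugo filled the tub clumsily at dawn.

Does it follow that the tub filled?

'Hugo filled the tub' is the causative; it entails the inchoative 'the tub filled'.

yes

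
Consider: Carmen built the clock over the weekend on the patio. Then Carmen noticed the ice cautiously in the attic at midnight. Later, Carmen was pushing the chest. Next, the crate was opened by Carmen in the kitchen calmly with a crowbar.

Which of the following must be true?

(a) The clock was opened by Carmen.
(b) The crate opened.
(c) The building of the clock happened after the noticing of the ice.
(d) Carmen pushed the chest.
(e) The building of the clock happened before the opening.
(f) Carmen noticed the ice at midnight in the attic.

(b), (d), (e), (f)

(a) Not entailed — Carmen opened the crate, not the clock; the clock belongs to the building event.
(b) Entailed — 'Carmen opened the crate' is causative; it entails the inchoative 'the crate opened'.
(c) Not entailed — the narrative places the building before the noticing, not after.
(d) Entailed — 'push' is an activity; 'was pushing' entails that some pushing happened, so 'pushed' holds.
(e) Entailed — the narrative places the building before the opening.
(f) Entailed — the original entails any weakening of itself; this just drops 'cautiously'.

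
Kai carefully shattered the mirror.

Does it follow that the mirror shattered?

yes

'Kai shattered the mirror' is the causative; it entails the inchoative 'the mirror shattered'.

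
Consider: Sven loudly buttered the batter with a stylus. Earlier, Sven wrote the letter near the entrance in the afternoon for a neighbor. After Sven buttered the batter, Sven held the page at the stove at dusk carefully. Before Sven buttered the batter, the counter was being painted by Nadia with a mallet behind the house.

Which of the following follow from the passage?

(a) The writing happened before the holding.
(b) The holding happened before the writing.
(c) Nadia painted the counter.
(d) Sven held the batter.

(a)

(a) Entailed — the narrative places the writing before the holding.
(b) Not entailed — the narrative places the writing before the holding, not after.
(c) Not entailed — 'was painting' is progressive on an accomplishment; it does not entail the completed 'painted'.
(d) Not entailed — Sven held the page, not the batter; the batter belongs to the buttering event.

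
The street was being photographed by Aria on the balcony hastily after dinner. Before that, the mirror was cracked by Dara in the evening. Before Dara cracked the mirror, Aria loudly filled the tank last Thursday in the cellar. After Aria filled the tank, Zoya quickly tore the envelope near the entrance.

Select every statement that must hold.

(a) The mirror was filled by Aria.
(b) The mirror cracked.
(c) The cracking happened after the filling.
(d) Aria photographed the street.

(b), (c)

(a) Not entailed — Aria filled the tank, not the mirror; the mirror belongs to the cracking event.
(b) Entailed — 'Dara cracked the mirror' is causative; it entails the inchoative 'the mirror cracked'.
(c) Entailed — the narrative places the filling before the cracking.
(d) Not entailed — 'was photographing' is progressive on an accomplishment; it does not entail the completed 'photographed'.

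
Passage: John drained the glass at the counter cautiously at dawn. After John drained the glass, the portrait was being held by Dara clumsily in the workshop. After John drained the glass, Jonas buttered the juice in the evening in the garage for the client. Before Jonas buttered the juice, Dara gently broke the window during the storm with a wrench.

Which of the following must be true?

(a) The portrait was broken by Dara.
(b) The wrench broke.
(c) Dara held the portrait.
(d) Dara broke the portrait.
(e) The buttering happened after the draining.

(a) Not entailed — Dara broke the window, not the portrait; the portrait belongs to the holding event.
(b) Not entailed — the window is what broke, not the wrench.
(c) Entailed — 'hold' is an activity; 'was holding' entails that some holding happened, so 'held' holds.
(d) Not entailed — Dara broke the window, not the portrait; the portrait belongs to the holding event.
(e) Entailed — the narrative places the draining before the buttering.

(c), (e)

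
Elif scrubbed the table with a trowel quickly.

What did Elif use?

'with a trowel' marks the instrument of the scrubbing event.

a trowel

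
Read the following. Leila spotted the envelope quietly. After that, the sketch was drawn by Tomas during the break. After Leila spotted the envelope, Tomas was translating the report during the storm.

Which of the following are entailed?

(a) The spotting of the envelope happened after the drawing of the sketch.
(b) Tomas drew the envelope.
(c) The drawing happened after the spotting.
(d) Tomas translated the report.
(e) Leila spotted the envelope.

(a) Not entailed — the narrative places the spotting before the drawing, not after.
(b) Not entailed — Tomas drew the sketch, not the envelope; the envelope belongs to the spotting event.
(c) Entailed — the narrative places the spotting before the drawing.
(d) Not entailed — 'was translating' is progressive on an accomplishment; it does not entail the completed 'translated'.
(e) Entailed — dropping 'quietly' leaves a sub-description the original still satisfies.

(c), (e)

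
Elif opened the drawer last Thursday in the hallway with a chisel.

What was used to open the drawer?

a chisel

'with a chisel' marks the instrument of the opening event.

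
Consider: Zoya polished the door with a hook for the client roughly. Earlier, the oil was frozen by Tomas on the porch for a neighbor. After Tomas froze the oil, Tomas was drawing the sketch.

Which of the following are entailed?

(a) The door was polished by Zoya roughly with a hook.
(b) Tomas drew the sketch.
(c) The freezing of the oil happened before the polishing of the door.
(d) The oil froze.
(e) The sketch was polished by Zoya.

(a), (c), (d)

(a) Entailed — dropping 'for the client' leaves a sub-description the original still satisfies.
(b) Not entailed — 'was drawing' is progressive on an accomplishment; it does not entail the completed 'drew'.
(c) Entailed — the narrative places the freezing before the polishing.
(d) Entailed — 'Tomas froze the oil' is causative; it entails the inchoative 'the oil froze'.
(e) Not entailed — Zoya polished the door, not the sketch; the sketch belongs to the drawing event.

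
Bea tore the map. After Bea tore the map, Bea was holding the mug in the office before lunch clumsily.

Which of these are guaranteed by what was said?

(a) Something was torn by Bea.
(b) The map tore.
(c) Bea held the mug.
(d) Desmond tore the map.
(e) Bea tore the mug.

(a), (b), (c)

(a) Entailed — every conjunct here is already in the original tearing event.
(b) Entailed — 'Bea tore the map' is causative; it entails the inchoative 'the map tore'.
(c) Entailed — 'hold' is an activity; 'was holding' entails that some holding happened, so 'held' holds.
(d) Not entailed — the passage has Bea tearing the map, not Desmond.
(e) Not entailed — Bea tore the map, not the mug; the mug belongs to the holding event.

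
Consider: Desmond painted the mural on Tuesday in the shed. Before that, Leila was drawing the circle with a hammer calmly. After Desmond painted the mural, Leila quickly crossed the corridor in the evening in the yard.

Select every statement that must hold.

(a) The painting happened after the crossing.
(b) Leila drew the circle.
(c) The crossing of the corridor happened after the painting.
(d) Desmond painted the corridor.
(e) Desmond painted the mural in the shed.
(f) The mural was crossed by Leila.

(c), (e)

(a) Not entailed — the narrative places the painting before the crossing, not after.
(b) Not entailed — 'was drawing' is progressive on an accomplishment; it does not entail the completed 'drew'.
(c) Entailed — the narrative places the painting before the crossing.
(d) Not entailed — Desmond painted the mural, not the corridor; the corridor belongs to the crossing event.
(e) Entailed — this follows by dropping conjuncts from the painting event's description.
(f) Not entailed — Leila crossed the corridor, not the mural; the mural belongs to the painting event.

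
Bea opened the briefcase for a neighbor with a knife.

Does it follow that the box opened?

Nothing is said about any box; only the briefcase is affected.

no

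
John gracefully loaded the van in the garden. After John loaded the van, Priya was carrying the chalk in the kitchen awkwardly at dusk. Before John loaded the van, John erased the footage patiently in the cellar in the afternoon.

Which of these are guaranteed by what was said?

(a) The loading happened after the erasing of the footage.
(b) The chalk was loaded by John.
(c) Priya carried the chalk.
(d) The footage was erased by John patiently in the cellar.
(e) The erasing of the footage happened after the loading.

(a) Entailed — the narrative places the erasing before the loading.
(b) Not entailed — John loaded the van, not the chalk; the chalk belongs to the carrying event.
(c) Entailed — 'carry' is an activity; 'was carrying' entails that some carrying happened, so 'carried' holds.
(d) Entailed — this follows by dropping conjuncts from the erasing event's description.
(e) Not entailed — the narrative places the erasing before the loading, not after.

(a), (c), (d)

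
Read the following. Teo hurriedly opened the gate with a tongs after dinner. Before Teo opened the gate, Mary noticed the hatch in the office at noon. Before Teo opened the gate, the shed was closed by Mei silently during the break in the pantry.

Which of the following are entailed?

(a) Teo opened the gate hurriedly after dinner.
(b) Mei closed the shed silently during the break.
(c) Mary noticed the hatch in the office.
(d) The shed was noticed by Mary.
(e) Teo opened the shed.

(a) Entailed — every conjunct here is already in the original opening event.
(b) Entailed — this follows by dropping conjuncts from the closing event's description.
(c) Entailed — this follows by dropping conjuncts from the noticing event's description.
(d) Not entailed — Mary noticed the hatch, not the shed; the shed belongs to the closing event.
(e) Not entailed — Teo opened the gate, not the shed; the shed belongs to the closing event.

(a), (b), (c)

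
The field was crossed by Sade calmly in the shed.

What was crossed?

the field

'the field' marks the patient of the crossing event.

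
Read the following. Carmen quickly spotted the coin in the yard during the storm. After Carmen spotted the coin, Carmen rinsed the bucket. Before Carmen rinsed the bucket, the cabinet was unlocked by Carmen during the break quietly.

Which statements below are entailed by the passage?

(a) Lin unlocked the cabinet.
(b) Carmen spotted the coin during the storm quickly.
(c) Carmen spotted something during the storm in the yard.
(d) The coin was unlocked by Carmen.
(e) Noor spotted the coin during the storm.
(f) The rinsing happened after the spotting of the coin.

(b), (c), (f)

(a) Not entailed — the passage has Carmen unlocking the cabinet, not Lin.
(b) Entailed — this follows by dropping conjuncts from the spotting event's description.
(c) Entailed — this follows by dropping conjuncts from the spotting event's description.
(d) Not entailed — Carmen unlocked the cabinet, not the coin; the coin belongs to the spotting event.
(e) Not entailed — the passage has Carmen spotting the coin, not Noor.
(f) Entailed — the narrative places the spotting before the rinsing.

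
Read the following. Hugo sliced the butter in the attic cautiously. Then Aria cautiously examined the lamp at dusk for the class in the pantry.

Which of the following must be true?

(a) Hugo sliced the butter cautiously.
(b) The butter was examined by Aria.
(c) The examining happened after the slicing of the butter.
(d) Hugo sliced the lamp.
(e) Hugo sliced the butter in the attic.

(a) Entailed — the original entails any weakening of itself; this just drops 'in the attic'.
(b) Not entailed — Aria examined the lamp, not the butter; the butter belongs to the slicing event.
(c) Entailed — the narrative places the slicing before the examining.
(d) Not entailed — Hugo sliced the butter, not the lamp; the lamp belongs to the examining event.
(e) Entailed — dropping 'cautiously' leaves a sub-description the original still satisfies.

(a), (c), (e)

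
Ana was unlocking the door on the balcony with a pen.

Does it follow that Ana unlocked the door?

'was unlocking' is progressive; for an accomplishment like 'unlock the door', it doesn't entail completion.

no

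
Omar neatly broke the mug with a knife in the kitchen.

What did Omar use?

'with a knife' marks the instrument of the breaking event.

a knife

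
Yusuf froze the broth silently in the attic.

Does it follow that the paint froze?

Nothing is said about any paint; only the broth is affected.

no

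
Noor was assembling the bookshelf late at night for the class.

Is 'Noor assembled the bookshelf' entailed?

'was assembling' is progressive; for an accomplishment like 'assemble the bookshelf', it doesn't entail completion.

no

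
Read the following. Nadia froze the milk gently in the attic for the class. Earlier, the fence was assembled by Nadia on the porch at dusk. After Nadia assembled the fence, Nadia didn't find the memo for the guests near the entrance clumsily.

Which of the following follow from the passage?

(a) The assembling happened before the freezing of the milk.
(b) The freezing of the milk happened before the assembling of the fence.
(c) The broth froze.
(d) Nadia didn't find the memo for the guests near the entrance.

(a)

(a) Entailed — the narrative places the assembling before the freezing.
(b) Not entailed — the narrative places the assembling before the freezing, not after.
(c) Not entailed — the milk is what froze, not the broth.
(d) Not entailed — dropping 'clumsily' under negation is not valid — the original leaves open that Nadia found the memo some other way.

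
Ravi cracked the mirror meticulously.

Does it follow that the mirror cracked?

'Ravi cracked the mirror' is the causative; it entails the inchoative 'the mirror cracked'.

yes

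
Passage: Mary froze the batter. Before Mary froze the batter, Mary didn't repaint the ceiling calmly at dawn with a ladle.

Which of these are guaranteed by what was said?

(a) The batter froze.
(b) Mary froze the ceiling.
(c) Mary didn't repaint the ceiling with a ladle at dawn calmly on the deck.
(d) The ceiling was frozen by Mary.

(a) Entailed — 'Mary froze the batter' is causative; it entails the inchoative 'the batter froze'.
(b) Not entailed — Mary froze the batter, not the ceiling; the ceiling belongs to the repainting event.
(c) Entailed — under negation, adding a further restriction is entailed: if no such repainting event occurred, none occurred on the deck either.
(d) Not entailed — Mary froze the batter, not the ceiling; the ceiling belongs to the repainting event.

(a), (c)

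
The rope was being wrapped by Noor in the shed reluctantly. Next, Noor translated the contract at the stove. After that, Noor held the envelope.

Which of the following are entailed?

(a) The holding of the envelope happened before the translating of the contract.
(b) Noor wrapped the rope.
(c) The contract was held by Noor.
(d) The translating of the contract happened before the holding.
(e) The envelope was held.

(a) Not entailed — the narrative places the translating before the holding, not after.
(b) Not entailed — 'was wrapping' is progressive on an accomplishment; it does not entail the completed 'wrapped'.
(c) Not entailed — Noor held the envelope, not the contract; the contract belongs to the translating event.
(d) Entailed — the narrative places the translating before the holding.
(e) Entailed — every conjunct here is already in the original holding event.

(d), (e)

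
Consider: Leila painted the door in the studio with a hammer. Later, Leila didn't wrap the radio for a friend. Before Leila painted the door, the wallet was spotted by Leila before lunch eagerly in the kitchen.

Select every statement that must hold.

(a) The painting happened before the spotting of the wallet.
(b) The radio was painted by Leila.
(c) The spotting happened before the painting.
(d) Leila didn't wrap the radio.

(a) Not entailed — the narrative places the spotting before the painting, not after.
(b) Not entailed — Leila painted the door, not the radio; the radio belongs to the wrapping event.
(c) Entailed — the narrative places the spotting before the painting.
(d) Not entailed — dropping 'for a friend' under negation is not valid — the original leaves open that Leila wrapped the radio some other way.

(c)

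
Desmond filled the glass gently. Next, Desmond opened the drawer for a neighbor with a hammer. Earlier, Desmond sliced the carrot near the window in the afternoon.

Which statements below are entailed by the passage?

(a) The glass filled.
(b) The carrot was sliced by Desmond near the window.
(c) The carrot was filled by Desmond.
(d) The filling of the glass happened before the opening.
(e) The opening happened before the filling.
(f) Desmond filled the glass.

(a), (b), (d), (f)

(a) Entailed — 'Desmond filled the glass' is causative; it entails the inchoative 'the glass filled'.
(b) Entailed — the original entails any weakening of itself; this just drops 'in the afternoon'.
(c) Not entailed — Desmond filled the glass, not the carrot; the carrot belongs to the slicing event.
(d) Entailed — the narrative places the filling before the opening.
(e) Not entailed — the narrative places the filling before the opening, not after.
(f) Entailed — dropping 'gently' leaves a sub-description the original still satisfies.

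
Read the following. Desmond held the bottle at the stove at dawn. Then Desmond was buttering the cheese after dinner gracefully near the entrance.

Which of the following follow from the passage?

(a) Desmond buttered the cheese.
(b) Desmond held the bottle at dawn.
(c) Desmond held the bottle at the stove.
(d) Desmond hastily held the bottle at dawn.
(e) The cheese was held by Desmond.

(b), (c)

(a) Not entailed — 'was buttering' is progressive on an accomplishment; it does not entail the completed 'buttered'.
(b) Entailed — this follows by dropping conjuncts from the holding event's description.
(c) Entailed — this follows by dropping conjuncts from the holding event's description.
(d) Not entailed — 'hastily' adds information not in the original event.
(e) Not entailed — Desmond held the bottle, not the cheese; the cheese belongs to the buttering event.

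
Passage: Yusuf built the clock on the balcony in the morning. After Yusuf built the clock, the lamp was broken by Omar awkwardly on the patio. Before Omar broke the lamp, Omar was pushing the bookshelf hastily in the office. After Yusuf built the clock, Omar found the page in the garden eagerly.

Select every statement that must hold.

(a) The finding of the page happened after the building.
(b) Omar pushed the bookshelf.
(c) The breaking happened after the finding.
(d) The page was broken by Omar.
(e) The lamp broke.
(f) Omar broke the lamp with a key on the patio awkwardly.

(a), (b), (e)

(a) Entailed — the narrative places the building before the finding.
(b) Entailed — 'push' is an activity; 'was pushing' entails that some pushing happened, so 'pushed' holds.
(c) Not entailed — the narrative doesn't order the finding relative to the breaking.
(d) Not entailed — Omar broke the lamp, not the page; the page belongs to the finding event.
(e) Entailed — 'Omar broke the lamp' is causative; it entails the inchoative 'the lamp broke'.
(f) Not entailed — 'with a key' adds information not in the original event.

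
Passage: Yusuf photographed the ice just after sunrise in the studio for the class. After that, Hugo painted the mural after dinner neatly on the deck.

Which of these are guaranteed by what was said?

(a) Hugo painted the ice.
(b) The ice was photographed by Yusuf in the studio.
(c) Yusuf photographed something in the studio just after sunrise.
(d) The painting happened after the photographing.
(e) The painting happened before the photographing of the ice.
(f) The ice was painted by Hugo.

(a) Not entailed — Hugo painted the mural, not the ice; the ice belongs to the photographing event.
(b) Entailed — this follows by dropping conjuncts from the photographing event's description.
(c) Entailed — the original entails any weakening of itself; this just drops 'for the class' and generalizes the patient.
(d) Entailed — the narrative places the photographing before the painting.
(e) Not entailed — the narrative places the photographing before the painting, not after.
(f) Not entailed — Hugo painted the mural, not the ice; the ice belongs to the photographing event.

(b), (c), (d)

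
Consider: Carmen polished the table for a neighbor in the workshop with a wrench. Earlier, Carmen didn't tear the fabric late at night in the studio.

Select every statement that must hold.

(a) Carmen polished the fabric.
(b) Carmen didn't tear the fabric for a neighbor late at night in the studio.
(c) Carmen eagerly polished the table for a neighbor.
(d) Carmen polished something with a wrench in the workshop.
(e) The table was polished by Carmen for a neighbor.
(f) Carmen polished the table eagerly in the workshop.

(a) Not entailed — Carmen polished the table, not the fabric; the fabric belongs to the tearing event.
(b) Entailed — under negation, adding a further restriction is entailed: if no such tearing event occurred, none occurred for a neighbor either.
(c) Not entailed — 'eagerly' adds information not in the original event.
(d) Entailed — the original entails any weakening of itself; this just drops 'for a neighbor' and generalizes the patient.
(e) Entailed — the original entails any weakening of itself; this just drops 'in the workshop', 'with a wrench'.
(f) Not entailed — 'eagerly' adds information not in the original event.

(b), (d), (e)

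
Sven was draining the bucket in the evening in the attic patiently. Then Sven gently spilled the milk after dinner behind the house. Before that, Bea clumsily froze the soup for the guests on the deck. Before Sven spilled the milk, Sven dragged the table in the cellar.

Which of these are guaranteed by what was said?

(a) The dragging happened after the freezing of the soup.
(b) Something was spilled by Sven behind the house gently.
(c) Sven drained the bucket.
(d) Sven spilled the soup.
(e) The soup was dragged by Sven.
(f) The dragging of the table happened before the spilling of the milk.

(b), (f)

(a) Not entailed — the narrative doesn't order the freezing relative to the dragging.
(b) Entailed — dropping 'after dinner' and generalizing the patient leaves a sub-description the original still satisfies.
(c) Not entailed — 'was draining' is progressive on an accomplishment; it does not entail the completed 'drained'.
(d) Not entailed — Sven spilled the milk, not the soup; the soup belongs to the freezing event.
(e) Not entailed — Sven dragged the table, not the soup; the soup belongs to the freezing event.
(f) Entailed — the narrative places the dragging before the spilling.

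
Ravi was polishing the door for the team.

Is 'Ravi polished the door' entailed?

'polish' is atelic; if Ravi was polishing the door, then Ravi polished the door (for some time).

yes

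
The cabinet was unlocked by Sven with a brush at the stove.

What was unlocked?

the cabinet

'the cabinet' marks the patient of the unlocking event.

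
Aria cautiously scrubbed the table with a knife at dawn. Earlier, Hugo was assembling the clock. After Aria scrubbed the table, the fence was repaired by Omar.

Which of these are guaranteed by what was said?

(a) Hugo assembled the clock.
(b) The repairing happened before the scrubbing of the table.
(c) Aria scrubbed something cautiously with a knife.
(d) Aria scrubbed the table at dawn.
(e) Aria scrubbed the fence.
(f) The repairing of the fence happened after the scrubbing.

(a) Not entailed — 'was assembling' is progressive on an accomplishment; it does not entail the completed 'assembled'.
(b) Not entailed — the narrative places the scrubbing before the repairing, not after.
(c) Entailed — dropping 'at dawn' and generalizing the patient leaves a sub-description the original still satisfies.
(d) Entailed — every conjunct here is already in the original scrubbing event.
(e) Not entailed — Aria scrubbed the table, not the fence; the fence belongs to the repairing event.
(f) Entailed — the narrative places the scrubbing before the repairing.

(c), (d), (f)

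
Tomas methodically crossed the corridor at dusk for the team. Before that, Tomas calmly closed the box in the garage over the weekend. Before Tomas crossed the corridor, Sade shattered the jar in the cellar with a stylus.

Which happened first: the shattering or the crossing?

The connectives place the shattering before the crossing.

the shattering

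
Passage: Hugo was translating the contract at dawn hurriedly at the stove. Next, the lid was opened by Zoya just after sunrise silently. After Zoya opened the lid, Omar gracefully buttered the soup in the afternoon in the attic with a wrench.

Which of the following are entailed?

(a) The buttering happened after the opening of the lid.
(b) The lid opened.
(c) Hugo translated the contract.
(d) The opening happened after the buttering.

(a) Entailed — the narrative places the opening before the buttering.
(b) Entailed — 'Zoya opened the lid' is causative; it entails the inchoative 'the lid opened'.
(c) Not entailed — 'was translating' is progressive on an accomplishment; it does not entail the completed 'translated'.
(d) Not entailed — the narrative places the opening before the buttering, not after.

(a), (b)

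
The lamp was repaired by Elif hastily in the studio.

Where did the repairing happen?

'in the studio' marks the location of the repairing event.

in the studio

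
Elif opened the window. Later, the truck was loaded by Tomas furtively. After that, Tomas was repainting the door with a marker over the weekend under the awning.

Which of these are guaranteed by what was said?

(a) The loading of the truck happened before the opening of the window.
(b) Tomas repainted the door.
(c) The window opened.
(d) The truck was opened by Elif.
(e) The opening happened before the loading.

(c), (e)

(a) Not entailed — the narrative places the opening before the loading, not after.
(b) Not entailed — 'was repainting' is progressive on an accomplishment; it does not entail the completed 'repainted'.
(c) Entailed — 'Elif opened the window' is causative; it entails the inchoative 'the window opened'.
(d) Not entailed — Elif opened the window, not the truck; the truck belongs to the loading event.
(e) Entailed — the narrative places the opening before the loading.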